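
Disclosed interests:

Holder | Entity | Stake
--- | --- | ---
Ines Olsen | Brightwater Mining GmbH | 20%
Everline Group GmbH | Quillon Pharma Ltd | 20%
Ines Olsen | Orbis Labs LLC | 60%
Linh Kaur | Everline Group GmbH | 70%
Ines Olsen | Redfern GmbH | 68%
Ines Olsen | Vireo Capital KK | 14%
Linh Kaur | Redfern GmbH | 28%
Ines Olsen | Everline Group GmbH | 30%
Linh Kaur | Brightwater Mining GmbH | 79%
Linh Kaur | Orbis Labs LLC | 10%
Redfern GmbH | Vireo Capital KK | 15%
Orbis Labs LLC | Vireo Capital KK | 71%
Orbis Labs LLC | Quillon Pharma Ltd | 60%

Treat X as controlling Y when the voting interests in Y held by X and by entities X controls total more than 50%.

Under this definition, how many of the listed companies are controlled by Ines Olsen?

4

Ines holds 68% of Redfern, so Ines controls Redfern.
Ines holds 60% of Orbis, so Ines controls Orbis.
Orbis holds 60% of Quillon, so Ines controls Quillon.
Orbis and Redfern and Ines together hold 71% + 15% + 14% = 100% of Vireo, so Ines controls Vireo.
No other company's threshold is met.
Ines controls 4 companies.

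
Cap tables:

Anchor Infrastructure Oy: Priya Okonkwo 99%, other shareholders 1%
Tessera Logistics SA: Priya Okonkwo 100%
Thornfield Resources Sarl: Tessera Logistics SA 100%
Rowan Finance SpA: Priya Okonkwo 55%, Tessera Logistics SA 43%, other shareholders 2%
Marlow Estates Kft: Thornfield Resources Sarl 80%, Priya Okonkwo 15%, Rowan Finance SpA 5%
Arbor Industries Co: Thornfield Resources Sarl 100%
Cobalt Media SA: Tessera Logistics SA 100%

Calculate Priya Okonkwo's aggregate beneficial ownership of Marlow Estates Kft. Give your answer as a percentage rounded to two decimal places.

Priya reaches Marlow along 4 paths.
Via Tessera → Thornfield: 100% × 100% × 80% = 80%.
Direct stake: 15% = 15%.
Via Rowan: 55% × 5% = 2.75%.
Via Tessera → Rowan: 100% × 43% × 5% = 2.15%.
Total: 80% + 15% + 2.75% + 2.15% = 99.9%.
Rounded: 99.90%.

99.90%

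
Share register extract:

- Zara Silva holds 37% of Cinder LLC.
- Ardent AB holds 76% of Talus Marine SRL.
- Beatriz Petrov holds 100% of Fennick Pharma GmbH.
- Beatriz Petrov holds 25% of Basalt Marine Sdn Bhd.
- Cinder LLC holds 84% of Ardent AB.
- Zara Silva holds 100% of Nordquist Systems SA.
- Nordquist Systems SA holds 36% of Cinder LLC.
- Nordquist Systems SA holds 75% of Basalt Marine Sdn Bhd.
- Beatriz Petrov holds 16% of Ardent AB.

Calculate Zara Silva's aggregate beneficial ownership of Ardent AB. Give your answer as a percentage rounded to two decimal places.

Zara reaches Ardent along 2 paths.
Via Cinder: 37% × 84% = 31.08%.
Via Nordquist → Cinder: 100% × 36% × 84% = 30.24%.
Total: 31.08% + 30.24% = 61.32%.

61.32%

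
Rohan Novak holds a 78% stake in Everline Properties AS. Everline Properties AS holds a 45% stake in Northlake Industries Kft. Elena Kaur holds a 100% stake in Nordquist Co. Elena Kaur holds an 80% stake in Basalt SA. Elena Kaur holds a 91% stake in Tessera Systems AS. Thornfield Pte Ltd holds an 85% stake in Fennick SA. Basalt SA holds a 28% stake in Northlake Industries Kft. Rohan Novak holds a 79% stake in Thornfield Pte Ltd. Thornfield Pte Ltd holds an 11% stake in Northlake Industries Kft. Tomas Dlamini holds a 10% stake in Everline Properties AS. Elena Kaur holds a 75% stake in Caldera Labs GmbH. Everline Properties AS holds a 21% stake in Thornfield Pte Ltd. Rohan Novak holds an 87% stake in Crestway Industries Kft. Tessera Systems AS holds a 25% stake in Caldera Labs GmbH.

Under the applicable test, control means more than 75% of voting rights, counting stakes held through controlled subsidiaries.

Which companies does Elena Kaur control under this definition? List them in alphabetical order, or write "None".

Basalt SA, Caldera Labs GmbH, Nordquist Co, Tessera Systems AS

Elena holds 91% of Tessera, so Elena controls Tessera.
Elena holds 100% of Nordquist, so Elena controls Nordquist.
Elena holds 80% of Basalt, so Elena controls Basalt.
Tessera and Elena together hold 25% + 75% = 100% of Caldera, so Elena controls Caldera.
No other company's threshold is met.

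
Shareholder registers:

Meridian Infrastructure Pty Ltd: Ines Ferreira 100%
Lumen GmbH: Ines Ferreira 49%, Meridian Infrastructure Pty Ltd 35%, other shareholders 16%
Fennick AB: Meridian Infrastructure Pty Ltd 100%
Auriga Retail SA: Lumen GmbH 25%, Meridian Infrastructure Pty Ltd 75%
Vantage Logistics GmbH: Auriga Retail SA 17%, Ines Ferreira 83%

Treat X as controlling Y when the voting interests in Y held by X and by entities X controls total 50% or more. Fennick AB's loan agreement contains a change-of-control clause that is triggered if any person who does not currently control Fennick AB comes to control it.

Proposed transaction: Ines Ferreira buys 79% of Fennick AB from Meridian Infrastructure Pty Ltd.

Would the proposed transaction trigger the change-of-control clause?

No

The purchase adds only to Ines's holdings (Meridian's stake shrinks), so Ines is the only person who could newly come to control Fennick.
Ines holds 100% of Meridian, so Ines controls Meridian.
Meridian holds 100% of Fennick, so Ines controls Fennick.
So Ines already controls Fennick before the transaction.
After the purchase, Ines holds 79% of Fennick directly, and Meridian's stake falls to 21%.
Ines controlled Fennick already, so this is not a new person acquiring control; every other person's position is unchanged or reduced.
No new person acquires control, so the clause is not triggered.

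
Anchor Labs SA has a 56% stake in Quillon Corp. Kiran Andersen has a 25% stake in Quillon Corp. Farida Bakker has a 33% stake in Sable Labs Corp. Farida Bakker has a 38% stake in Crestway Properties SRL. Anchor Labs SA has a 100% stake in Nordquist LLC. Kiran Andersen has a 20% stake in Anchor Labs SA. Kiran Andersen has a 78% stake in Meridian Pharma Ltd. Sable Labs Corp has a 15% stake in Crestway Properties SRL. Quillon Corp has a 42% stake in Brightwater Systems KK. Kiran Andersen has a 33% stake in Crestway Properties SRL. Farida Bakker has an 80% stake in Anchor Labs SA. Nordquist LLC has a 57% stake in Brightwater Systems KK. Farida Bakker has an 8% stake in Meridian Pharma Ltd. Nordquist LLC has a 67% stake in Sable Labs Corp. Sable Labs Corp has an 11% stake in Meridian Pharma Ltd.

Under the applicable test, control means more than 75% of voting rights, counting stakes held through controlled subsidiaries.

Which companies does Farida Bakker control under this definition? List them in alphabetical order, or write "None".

Anchor Labs SA, Nordquist LLC, Sable Labs Corp

Farida holds 80% of Anchor, so Farida controls Anchor.
Anchor holds 100% of Nordquist, so Farida controls Nordquist.
Nordquist and Farida together hold 67% + 33% = 100% of Sable, so Farida controls Sable.
No other company's threshold is met.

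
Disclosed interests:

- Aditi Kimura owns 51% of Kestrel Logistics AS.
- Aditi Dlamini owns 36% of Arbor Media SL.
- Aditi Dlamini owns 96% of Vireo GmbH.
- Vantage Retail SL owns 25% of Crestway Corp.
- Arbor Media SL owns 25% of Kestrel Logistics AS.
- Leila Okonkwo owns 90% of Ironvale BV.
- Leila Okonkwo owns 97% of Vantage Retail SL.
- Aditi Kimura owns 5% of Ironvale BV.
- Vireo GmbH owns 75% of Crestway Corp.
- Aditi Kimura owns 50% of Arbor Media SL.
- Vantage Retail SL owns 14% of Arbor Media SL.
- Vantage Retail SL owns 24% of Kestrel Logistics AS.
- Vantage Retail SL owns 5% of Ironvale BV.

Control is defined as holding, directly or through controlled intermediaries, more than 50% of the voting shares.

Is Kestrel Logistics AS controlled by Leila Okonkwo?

No

Leila holds 97% of Vantage, so Leila controls Vantage.
Leila and Vantage together hold 90% + 5% = 95% of Ironvale, so Leila controls Ironvale.
In Kestrel, Leila's side holds only 24%, not > 50%.
So Leila does not control Kestrel.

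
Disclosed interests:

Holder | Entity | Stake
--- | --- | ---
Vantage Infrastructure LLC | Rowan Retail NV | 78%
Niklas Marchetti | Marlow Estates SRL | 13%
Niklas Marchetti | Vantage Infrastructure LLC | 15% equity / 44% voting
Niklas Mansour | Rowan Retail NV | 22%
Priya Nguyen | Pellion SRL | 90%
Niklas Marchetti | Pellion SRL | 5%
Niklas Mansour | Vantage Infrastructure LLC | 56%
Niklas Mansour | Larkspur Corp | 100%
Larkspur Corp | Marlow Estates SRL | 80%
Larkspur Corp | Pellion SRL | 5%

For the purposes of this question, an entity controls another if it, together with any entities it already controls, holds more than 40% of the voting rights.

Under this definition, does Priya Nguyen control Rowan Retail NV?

No

Priya holds 90% of Pellion, so Priya controls Pellion.
Neither Priya nor any entity Priya controls holds any voting interest in Rowan.
So Priya does not control Rowan.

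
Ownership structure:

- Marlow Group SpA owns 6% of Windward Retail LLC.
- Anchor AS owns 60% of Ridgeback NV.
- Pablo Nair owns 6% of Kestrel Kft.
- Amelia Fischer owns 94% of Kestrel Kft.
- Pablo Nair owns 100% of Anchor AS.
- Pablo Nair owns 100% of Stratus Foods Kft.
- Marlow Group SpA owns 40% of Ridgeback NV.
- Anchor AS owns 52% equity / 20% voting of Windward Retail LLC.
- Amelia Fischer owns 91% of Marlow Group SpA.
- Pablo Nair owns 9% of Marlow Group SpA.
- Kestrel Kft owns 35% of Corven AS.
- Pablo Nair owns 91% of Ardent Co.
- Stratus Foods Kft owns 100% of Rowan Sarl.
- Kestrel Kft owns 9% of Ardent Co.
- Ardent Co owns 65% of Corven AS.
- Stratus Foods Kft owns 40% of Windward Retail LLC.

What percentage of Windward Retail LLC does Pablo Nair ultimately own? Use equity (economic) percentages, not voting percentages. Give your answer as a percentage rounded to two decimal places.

Pablo reaches Windward along 3 paths.
Via Marlow: 9% × 6% = 0.54%.
Via Anchor: 100% × 52% = 52%.
Via Stratus: 100% × 40% = 40%.
Total: 0.54% + 52% + 40% = 92.54%.

92.54%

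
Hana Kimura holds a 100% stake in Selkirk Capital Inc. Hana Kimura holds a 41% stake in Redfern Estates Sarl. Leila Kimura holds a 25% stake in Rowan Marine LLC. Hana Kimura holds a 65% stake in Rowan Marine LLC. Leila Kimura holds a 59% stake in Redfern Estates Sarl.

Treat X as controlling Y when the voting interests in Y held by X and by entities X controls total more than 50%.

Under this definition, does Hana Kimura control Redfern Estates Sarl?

Hana holds 65% of Rowan, so Hana controls Rowan.
Hana holds 100% of Selkirk, so Hana controls Selkirk.
In Redfern, Hana's side holds only 41%, not > 50%.
So Hana does not control Redfern.

No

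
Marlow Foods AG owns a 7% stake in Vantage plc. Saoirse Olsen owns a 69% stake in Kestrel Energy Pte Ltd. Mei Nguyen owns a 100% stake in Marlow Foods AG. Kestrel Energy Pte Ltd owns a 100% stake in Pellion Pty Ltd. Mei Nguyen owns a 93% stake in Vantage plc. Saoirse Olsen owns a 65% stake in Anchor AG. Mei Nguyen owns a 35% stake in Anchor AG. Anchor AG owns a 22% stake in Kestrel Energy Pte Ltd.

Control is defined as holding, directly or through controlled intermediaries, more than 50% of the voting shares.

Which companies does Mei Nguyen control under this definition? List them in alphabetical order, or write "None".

Marlow Foods AG, Vantage plc

Mei holds 100% of Marlow, so Mei controls Marlow.
Mei and Marlow together hold 93% + 7% = 100% of Vantage, so Mei controls Vantage.
No other company's threshold is met.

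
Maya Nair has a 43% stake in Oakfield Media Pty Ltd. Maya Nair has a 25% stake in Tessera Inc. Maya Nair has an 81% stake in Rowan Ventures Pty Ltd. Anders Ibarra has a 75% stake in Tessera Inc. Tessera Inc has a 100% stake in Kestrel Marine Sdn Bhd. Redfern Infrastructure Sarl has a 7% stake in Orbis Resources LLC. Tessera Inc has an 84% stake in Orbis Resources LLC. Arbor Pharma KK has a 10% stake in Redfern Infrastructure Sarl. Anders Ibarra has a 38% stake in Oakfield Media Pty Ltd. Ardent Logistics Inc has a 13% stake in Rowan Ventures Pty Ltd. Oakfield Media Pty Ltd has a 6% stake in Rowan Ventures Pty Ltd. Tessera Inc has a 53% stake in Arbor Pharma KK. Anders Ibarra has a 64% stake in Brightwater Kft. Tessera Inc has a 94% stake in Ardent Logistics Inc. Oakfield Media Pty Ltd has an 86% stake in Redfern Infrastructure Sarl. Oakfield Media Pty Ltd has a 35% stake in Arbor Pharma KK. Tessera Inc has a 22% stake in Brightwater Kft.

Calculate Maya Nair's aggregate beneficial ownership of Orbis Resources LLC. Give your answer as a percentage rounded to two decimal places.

Maya reaches Orbis along 4 paths.
Via Tessera: 25% × 84% = 21%.
Via Oakfield → Redfern: 43% × 86% × 7% = 2.5886%.
Via Tessera → Arbor → Redfern: 25% × 53% × 10% × 7% = 0.09275%.
Via Oakfield → Arbor → Redfern: 43% × 35% × 10% × 7% = 0.10535%.
Total: 21% + 2.5886% + 0.09275% + 0.10535% = 23.7867%.
Rounded: 23.79%.

23.79%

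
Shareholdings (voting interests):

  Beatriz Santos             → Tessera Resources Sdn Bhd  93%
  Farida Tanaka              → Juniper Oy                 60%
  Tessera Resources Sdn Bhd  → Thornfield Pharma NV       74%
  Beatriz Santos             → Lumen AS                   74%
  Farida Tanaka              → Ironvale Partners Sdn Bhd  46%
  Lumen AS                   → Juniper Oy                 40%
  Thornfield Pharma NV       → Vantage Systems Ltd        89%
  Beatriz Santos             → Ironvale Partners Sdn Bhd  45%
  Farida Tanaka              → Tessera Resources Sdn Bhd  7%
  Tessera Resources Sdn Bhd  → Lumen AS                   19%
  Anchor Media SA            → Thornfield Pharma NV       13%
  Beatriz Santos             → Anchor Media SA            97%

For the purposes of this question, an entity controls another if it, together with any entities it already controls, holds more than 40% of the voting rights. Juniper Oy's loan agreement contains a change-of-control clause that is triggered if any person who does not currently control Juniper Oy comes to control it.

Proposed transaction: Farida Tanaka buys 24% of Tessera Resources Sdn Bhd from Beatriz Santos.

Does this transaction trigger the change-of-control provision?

The purchase adds only to Farida's holdings (Beatriz's stake shrinks), so Farida is the only person who could newly come to control Juniper.
Farida holds 60% of Juniper, so Farida controls Juniper.
So Farida already controls Juniper before the transaction.
After the purchase, Farida's direct stake in Tessera rises to 7% + 24% = 31%, and Beatriz's stake falls to 69%.
Farida controlled Juniper already, so this is not a new person acquiring control; every other person's position is unchanged or reduced.
No new person acquires control, so the clause is not triggered.

No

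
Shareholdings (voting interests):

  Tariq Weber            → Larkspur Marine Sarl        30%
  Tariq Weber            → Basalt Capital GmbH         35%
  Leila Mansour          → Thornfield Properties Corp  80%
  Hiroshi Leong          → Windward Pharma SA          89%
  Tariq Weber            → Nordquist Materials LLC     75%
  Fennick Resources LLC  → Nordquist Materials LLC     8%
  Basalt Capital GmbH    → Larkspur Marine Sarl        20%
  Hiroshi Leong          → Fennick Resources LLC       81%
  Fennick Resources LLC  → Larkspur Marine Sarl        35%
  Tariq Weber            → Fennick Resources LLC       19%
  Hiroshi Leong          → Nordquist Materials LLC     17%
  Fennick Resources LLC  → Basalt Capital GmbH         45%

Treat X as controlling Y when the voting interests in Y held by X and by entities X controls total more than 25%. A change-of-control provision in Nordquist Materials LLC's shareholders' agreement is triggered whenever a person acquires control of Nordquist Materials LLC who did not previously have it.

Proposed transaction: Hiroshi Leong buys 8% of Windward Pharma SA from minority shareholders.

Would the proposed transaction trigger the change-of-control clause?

The purchase changes only Hiroshi's holdings, so Hiroshi is the only person who could newly come to control Nordquist.
Hiroshi holds 81% of Fennick, so Hiroshi controls Fennick.
Fennick holds 45% of Basalt, so Hiroshi controls Basalt.
Basalt and Fennick together hold 20% + 35% = 55% of Larkspur, so Hiroshi controls Larkspur.
Hiroshi holds 89% of Windward, so Hiroshi controls Windward.
In Nordquist, Hiroshi's side holds only 8% + 17% = 25%, not > 25%.
So before the transaction, Hiroshi does not control Nordquist.
After the purchase, Hiroshi's direct stake in Windward rises to 89% + 8% = 97%.
Hiroshi holds 97% of Windward, so Hiroshi controls Windward.
After the transaction, Hiroshi's side holds 8% + 17% = 25% of Nordquist, not > 25%, so Hiroshi still does not control Nordquist.
No new person acquires control, so the clause is not triggered.

No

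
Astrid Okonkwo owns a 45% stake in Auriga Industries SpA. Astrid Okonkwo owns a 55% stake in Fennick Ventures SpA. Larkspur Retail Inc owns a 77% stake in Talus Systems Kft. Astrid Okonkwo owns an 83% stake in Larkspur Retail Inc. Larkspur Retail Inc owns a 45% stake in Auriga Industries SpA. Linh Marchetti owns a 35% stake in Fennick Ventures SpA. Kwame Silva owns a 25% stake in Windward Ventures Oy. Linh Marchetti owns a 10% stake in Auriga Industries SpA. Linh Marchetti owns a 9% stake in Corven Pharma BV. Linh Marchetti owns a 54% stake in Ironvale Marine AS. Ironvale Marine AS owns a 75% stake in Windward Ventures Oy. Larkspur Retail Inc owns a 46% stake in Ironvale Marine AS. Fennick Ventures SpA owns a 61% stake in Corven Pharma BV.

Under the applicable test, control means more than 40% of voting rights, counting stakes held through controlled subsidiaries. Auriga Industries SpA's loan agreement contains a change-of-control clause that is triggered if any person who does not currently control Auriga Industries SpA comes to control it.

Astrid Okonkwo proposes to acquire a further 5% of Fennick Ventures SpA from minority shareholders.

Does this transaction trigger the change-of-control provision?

The purchase changes only Astrid's holdings, so Astrid is the only person who could newly come to control Auriga.
Astrid holds 83% of Larkspur, so Astrid controls Larkspur.
Astrid and Larkspur together hold 45% + 45% = 90% of Auriga, so Astrid controls Auriga.
So Astrid already controls Auriga before the transaction.
After the purchase, Astrid's direct stake in Fennick rises to 55% + 5% = 60%.
Astrid controlled Auriga already, so this is not a new person acquiring control; every other person's position is unchanged or reduced.
No new person acquires control, so the clause is not triggered.

No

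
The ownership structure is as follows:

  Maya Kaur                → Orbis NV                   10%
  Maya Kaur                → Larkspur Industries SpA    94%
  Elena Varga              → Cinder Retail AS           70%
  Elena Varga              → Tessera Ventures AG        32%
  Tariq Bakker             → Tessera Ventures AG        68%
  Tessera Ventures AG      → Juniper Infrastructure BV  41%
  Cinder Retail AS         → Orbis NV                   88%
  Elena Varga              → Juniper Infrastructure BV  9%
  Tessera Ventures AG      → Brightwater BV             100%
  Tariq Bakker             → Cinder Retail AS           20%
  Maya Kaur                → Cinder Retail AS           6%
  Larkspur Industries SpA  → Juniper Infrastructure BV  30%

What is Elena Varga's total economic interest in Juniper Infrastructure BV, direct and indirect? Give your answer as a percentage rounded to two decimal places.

Elena reaches Juniper along 2 paths.
Direct stake: 9% = 9%.
Via Tessera: 32% × 41% = 13.12%.
Total: 9% + 13.12% = 22.12%.

22.12%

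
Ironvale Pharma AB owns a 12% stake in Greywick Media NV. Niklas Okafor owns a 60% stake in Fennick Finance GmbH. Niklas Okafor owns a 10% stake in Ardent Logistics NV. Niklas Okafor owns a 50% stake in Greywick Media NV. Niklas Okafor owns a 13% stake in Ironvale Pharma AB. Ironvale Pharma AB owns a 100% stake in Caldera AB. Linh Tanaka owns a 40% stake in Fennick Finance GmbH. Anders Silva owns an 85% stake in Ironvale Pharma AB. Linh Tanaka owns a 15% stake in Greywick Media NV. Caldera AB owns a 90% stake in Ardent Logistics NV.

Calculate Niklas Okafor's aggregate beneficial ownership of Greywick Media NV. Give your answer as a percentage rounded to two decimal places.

Niklas reaches Greywick along 2 paths.
Via Ironvale: 13% × 12% = 1.56%.
Direct stake: 50% = 50%.
Total: 1.56% + 50% = 51.56%.

51.56%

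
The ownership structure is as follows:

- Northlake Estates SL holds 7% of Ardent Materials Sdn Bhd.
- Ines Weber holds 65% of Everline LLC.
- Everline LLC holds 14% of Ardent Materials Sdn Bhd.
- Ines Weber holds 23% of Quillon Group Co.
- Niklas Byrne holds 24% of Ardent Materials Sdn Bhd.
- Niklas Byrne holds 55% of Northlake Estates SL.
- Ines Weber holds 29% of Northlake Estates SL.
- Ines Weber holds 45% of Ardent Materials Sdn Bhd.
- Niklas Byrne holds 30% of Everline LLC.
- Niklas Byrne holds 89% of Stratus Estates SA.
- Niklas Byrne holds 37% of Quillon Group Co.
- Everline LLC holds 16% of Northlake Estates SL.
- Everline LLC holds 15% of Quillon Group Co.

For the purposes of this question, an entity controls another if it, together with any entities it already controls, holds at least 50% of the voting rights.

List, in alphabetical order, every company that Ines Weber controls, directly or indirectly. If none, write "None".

Ines holds 65% of Everline, so Ines controls Everline.
Everline and Ines together hold 14% + 45% = 59% of Ardent, so Ines controls Ardent.
No other company's threshold is met.

Ardent Materials Sdn Bhd, Everline LLC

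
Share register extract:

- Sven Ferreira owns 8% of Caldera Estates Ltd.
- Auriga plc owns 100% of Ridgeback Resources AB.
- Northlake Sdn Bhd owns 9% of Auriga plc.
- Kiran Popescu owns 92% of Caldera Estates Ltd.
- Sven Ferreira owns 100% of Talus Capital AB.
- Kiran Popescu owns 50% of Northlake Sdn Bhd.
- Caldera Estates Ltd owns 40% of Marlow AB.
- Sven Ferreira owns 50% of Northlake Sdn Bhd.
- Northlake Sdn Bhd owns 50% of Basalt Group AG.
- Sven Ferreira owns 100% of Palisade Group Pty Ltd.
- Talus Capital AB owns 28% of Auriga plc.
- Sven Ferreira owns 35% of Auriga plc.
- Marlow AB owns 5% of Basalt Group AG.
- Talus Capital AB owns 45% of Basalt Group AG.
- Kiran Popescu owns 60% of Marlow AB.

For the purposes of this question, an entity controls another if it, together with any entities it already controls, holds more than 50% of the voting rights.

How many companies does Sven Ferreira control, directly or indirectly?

4

Sven holds 100% of Talus, so Sven controls Talus.
Sven holds 100% of Palisade, so Sven controls Palisade.
Talus and Sven together hold 28% + 35% = 63% of Auriga, so Sven controls Auriga.
Auriga holds 100% of Ridgeback, so Sven controls Ridgeback.
No other company's threshold is met.
Sven controls 4 companies.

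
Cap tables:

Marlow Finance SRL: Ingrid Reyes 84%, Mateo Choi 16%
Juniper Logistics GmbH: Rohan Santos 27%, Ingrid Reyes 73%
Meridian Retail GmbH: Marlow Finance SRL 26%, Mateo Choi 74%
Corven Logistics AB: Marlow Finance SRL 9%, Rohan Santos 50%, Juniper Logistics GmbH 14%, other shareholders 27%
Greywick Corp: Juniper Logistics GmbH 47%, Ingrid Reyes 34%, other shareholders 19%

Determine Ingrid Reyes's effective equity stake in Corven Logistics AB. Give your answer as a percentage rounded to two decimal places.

Ingrid reaches Corven along 2 paths.
Via Marlow: 84% × 9% = 7.56%.
Via Juniper: 73% × 14% = 10.22%.
Total: 7.56% + 10.22% = 17.78%.

17.78%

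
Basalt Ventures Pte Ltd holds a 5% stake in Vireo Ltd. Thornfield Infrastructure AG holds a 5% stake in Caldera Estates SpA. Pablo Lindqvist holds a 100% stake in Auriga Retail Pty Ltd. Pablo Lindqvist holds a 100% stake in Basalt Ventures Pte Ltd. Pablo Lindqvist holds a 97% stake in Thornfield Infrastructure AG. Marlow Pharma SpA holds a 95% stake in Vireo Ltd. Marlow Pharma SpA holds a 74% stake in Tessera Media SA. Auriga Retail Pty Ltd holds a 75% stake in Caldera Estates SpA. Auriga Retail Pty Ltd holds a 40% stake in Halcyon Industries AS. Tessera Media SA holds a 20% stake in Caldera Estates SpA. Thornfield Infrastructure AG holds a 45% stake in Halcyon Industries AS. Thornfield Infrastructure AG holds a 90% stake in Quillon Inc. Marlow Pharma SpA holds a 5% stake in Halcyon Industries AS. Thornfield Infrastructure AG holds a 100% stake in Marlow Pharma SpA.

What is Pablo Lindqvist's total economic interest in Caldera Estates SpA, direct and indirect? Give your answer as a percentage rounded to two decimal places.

94.21%

Pablo reaches Caldera along 3 paths.
Via Thornfield → Marlow → Tessera: 97% × 100% × 74% × 20% = 14.356%.
Via Auriga: 100% × 75% = 75%.
Via Thornfield: 97% × 5% = 4.85%.
Total: 14.356% + 75% + 4.85% = 94.206%.
Rounded: 94.21%.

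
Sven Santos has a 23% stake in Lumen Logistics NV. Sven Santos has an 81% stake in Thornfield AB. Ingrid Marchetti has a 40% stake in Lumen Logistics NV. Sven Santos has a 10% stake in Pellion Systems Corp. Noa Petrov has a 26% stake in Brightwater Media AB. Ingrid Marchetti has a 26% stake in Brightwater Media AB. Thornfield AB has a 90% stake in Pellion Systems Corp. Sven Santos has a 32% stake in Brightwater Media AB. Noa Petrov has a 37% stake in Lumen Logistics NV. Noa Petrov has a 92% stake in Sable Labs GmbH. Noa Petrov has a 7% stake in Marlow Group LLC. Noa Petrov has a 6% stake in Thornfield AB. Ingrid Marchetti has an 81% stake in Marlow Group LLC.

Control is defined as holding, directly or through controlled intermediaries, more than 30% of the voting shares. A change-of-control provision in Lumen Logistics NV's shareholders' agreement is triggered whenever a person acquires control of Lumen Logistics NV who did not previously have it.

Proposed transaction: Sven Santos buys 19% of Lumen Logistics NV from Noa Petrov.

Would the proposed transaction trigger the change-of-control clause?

Yes

The purchase adds only to Sven's holdings (Noa's stake shrinks), so Sven is the only person who could newly come to control Lumen.
Sven holds 32% of Brightwater, so Sven controls Brightwater.
Sven holds 81% of Thornfield, so Sven controls Thornfield.
Thornfield and Sven together hold 90% + 10% = 100% of Pellion, so Sven controls Pellion.
In Lumen, Sven's side holds only 23%, not > 30%.
So before the transaction, Sven does not control Lumen.
After the purchase, Sven's direct stake in Lumen rises to 23% + 19% = 42%, and Noa's stake falls to 18%.
Sven holds 42% of Lumen, so Sven controls Lumen.
Sven did not control Lumen before and does after, so the clause is triggered.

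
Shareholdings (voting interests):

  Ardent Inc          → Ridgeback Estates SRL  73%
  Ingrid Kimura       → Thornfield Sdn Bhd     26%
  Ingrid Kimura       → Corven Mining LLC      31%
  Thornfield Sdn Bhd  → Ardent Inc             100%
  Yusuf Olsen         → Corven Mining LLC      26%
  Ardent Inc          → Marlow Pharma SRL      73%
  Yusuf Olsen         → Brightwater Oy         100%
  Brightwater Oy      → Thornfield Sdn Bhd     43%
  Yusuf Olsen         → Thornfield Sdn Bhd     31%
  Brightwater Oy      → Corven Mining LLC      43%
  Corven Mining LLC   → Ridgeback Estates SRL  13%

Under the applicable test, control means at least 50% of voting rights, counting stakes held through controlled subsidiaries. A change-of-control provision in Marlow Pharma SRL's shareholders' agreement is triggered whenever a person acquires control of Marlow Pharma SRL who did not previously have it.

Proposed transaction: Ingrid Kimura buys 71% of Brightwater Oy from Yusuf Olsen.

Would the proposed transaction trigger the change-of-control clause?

The purchase adds only to Ingrid's holdings (Yusuf's stake shrinks), so Ingrid is the only person who could newly come to control Marlow.
Ingrid's largest direct stake is 31% in Corven, which does not meet the threshold, so Ingrid controls no company.
Neither Ingrid nor any entity Ingrid controls holds any voting interest in Marlow.
So before the transaction, Ingrid does not control Marlow.
After the purchase, Ingrid holds 71% of Brightwater directly, and Yusuf's stake falls to 29%.
Ingrid holds 71% of Brightwater, so Ingrid controls Brightwater.
Brightwater and Ingrid together hold 43% + 26% = 69% of Thornfield, so Ingrid controls Thornfield.
Thornfield holds 100% of Ardent, so Ingrid controls Ardent.
Ardent holds 73% of Marlow, so Ingrid controls Marlow.
Ingrid did not control Marlow before and does after, so the clause is triggered.

Yes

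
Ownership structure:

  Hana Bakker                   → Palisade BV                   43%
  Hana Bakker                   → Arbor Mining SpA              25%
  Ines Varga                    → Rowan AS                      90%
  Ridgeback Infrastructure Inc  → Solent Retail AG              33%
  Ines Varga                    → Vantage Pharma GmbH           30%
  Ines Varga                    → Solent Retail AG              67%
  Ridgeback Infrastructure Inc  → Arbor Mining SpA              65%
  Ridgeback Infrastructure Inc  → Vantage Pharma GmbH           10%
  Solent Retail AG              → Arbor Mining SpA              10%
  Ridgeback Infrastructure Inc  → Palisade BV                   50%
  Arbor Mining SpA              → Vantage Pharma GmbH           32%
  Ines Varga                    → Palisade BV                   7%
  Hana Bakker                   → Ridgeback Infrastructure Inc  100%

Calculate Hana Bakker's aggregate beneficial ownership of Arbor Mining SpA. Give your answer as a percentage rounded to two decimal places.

93.30%

Hana reaches Arbor along 3 paths.
Via Ridgeback → Solent: 100% × 33% × 10% = 3.3%.
Via Ridgeback: 100% × 65% = 65%.
Direct stake: 25% = 25%.
Total: 3.3% + 65% + 25% = 93.3%.
Rounded: 93.30%.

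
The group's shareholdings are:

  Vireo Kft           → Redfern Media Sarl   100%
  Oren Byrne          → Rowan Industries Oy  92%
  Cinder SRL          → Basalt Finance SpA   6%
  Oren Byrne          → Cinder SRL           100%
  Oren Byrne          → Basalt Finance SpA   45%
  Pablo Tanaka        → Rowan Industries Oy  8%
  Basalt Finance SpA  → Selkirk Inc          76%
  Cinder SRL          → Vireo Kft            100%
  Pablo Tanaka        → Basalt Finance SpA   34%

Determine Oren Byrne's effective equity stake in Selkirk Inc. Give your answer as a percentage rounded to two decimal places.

Oren reaches Selkirk along 2 paths.
Via Cinder → Basalt: 100% × 6% × 76% = 4.56%.
Via Basalt: 45% × 76% = 34.2%.
Total: 4.56% + 34.2% = 38.76%.

38.76%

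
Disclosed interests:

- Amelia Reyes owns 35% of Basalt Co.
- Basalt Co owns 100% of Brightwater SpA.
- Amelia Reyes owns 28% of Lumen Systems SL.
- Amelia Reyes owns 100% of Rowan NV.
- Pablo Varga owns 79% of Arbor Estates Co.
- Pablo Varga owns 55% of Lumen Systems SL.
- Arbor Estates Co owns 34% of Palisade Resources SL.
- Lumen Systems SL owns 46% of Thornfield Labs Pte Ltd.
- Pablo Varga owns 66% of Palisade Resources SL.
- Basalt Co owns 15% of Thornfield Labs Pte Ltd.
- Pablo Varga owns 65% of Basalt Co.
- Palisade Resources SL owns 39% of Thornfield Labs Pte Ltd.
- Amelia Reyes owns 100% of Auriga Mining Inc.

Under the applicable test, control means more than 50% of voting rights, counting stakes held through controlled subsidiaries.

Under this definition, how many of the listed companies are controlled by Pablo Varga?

6

Pablo holds 79% of Arbor, so Pablo controls Arbor.
Pablo holds 65% of Basalt, so Pablo controls Basalt.
Basalt holds 100% of Brightwater, so Pablo controls Brightwater.
Pablo and Arbor together hold 66% + 34% = 100% of Palisade, so Pablo controls Palisade.
Pablo holds 55% of Lumen, so Pablo controls Lumen.
Palisade and Basalt and Lumen together hold 39% + 15% + 46% = 100% of Thornfield, so Pablo controls Thornfield.
No other company's threshold is met.
Pablo controls 6 companies.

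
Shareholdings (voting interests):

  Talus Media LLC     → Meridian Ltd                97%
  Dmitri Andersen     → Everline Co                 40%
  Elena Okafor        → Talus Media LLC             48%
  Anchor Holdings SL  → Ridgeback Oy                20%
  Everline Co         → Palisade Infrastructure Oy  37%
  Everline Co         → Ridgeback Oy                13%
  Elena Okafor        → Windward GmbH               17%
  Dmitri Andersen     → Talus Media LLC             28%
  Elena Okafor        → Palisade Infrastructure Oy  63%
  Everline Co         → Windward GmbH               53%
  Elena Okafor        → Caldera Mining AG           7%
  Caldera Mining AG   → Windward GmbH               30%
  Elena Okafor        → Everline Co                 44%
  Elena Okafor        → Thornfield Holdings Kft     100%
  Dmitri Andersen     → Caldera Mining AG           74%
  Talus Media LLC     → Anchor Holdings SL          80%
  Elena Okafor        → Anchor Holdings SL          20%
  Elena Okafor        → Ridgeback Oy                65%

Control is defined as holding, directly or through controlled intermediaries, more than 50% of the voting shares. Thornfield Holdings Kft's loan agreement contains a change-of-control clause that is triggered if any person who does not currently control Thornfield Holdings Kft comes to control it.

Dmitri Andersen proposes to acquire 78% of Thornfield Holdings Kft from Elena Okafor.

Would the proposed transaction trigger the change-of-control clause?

Yes

The purchase adds only to Dmitri's holdings (Elena's stake shrinks), so Dmitri is the only person who could newly come to control Thornfield.
Dmitri holds 74% of Caldera, so Dmitri controls Caldera.
Neither Dmitri nor any entity Dmitri controls holds any voting interest in Thornfield.
So before the transaction, Dmitri does not control Thornfield.
After the purchase, Dmitri holds 78% of Thornfield directly, and Elena's stake falls to 22%.
Dmitri holds 78% of Thornfield, so Dmitri controls Thornfield.
Dmitri did not control Thornfield before and does after, so the clause is triggered.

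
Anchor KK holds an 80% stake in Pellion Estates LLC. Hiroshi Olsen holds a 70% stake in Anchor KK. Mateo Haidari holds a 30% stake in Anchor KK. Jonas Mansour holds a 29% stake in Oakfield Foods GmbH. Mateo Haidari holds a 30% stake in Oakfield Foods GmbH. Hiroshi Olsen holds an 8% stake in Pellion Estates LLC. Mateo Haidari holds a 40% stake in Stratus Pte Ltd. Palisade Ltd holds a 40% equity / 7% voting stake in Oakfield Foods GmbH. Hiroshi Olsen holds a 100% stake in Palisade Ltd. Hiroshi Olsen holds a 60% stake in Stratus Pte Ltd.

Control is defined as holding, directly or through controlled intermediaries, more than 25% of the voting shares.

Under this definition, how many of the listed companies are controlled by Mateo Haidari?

4

Mateo holds 30% of Anchor, so Mateo controls Anchor.
Mateo holds 30% of Oakfield, so Mateo controls Oakfield.
Mateo holds 40% of Stratus, so Mateo controls Stratus.
Anchor holds 80% of Pellion, so Mateo controls Pellion.
No other company's threshold is met.
Mateo controls 4 companies.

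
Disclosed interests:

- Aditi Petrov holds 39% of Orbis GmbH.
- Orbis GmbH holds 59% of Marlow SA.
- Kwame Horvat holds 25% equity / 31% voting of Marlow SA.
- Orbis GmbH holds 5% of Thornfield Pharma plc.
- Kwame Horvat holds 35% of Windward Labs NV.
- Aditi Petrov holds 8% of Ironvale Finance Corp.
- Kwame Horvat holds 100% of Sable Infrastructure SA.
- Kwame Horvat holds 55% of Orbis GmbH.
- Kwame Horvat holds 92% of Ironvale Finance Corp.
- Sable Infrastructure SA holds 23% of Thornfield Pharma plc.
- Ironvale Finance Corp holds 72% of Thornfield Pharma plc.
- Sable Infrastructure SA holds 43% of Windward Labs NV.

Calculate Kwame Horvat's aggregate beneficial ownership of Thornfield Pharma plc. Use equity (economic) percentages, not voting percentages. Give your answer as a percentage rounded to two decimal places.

91.99%

Kwame reaches Thornfield along 3 paths.
Via Ironvale: 92% × 72% = 66.24%.
Via Sable: 100% × 23% = 23%.
Via Orbis: 55% × 5% = 2.75%.
Total: 66.24% + 23% + 2.75% = 91.99%.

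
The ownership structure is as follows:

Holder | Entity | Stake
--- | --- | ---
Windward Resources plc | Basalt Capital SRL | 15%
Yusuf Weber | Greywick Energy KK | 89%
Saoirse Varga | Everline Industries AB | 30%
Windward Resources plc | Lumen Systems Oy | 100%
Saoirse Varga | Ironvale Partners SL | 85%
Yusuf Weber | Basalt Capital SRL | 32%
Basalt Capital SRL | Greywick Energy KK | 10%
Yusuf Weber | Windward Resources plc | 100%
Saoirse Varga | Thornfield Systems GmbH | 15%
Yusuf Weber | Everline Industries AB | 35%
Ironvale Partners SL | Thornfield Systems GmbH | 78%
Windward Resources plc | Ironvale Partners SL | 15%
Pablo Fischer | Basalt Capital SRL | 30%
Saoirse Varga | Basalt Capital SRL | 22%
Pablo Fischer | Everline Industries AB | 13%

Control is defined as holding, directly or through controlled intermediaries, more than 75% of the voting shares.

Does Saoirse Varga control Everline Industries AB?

No

Saoirse holds 85% of Ironvale, so Saoirse controls Ironvale.
Saoirse and Ironvale together hold 15% + 78% = 93% of Thornfield, so Saoirse controls Thornfield.
In Everline, Saoirse's side holds only 30%, not > 75%.
So Saoirse does not control Everline.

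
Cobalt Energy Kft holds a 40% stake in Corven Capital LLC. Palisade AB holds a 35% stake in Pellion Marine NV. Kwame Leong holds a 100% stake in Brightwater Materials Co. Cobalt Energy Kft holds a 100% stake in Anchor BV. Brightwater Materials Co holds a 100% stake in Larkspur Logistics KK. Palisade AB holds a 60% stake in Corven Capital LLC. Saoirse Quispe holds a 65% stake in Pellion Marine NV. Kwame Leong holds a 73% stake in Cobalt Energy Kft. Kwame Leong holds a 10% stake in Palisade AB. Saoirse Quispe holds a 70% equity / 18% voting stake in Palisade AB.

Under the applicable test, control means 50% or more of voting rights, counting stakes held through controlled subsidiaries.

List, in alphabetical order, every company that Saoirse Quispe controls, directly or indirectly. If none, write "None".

Pellion Marine NV

Saoirse holds 65% of Pellion, so Saoirse controls Pellion.
No other company's threshold is met.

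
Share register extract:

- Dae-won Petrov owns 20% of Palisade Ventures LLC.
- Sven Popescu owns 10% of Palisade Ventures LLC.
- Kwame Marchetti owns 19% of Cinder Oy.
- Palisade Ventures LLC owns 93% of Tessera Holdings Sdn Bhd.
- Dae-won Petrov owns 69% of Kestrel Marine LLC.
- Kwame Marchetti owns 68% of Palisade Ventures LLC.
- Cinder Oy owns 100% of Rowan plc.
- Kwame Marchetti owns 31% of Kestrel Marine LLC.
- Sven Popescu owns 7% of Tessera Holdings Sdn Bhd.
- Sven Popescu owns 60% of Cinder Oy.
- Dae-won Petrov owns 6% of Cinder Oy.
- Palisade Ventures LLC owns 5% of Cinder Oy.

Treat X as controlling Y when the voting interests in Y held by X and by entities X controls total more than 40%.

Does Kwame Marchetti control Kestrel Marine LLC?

No

Kwame holds 68% of Palisade, so Kwame controls Palisade.
Palisade holds 93% of Tessera, so Kwame controls Tessera.
In Kestrel, Kwame's side holds only 31%, not > 40%.
So Kwame does not control Kestrel.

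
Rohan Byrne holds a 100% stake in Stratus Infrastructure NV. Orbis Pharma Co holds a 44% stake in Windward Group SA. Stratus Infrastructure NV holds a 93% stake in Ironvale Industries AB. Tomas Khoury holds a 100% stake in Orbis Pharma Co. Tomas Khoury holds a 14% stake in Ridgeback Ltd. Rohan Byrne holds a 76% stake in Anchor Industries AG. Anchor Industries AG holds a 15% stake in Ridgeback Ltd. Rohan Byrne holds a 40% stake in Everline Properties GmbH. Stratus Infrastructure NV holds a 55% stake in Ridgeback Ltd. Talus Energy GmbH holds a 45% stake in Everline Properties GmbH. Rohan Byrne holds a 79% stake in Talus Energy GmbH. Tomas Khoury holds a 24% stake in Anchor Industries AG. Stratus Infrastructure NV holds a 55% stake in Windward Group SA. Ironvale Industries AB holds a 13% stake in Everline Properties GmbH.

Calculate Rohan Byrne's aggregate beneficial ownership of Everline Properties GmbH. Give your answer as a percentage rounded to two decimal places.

87.64%

Rohan reaches Everline along 3 paths.
Via Talus: 79% × 45% = 35.55%.
Via Stratus → Ironvale: 100% × 93% × 13% = 12.09%.
Direct stake: 40% = 40%.
Total: 35.55% + 12.09% + 40% = 87.64%.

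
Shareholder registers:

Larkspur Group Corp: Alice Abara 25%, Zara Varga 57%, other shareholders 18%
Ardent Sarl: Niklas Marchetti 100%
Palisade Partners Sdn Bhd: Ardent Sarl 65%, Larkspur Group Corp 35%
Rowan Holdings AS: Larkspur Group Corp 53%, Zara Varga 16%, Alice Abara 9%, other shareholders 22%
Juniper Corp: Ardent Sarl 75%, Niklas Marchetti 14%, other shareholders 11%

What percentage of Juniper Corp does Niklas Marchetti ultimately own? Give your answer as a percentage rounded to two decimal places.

Niklas reaches Juniper along 2 paths.
Via Ardent: 100% × 75% = 75%.
Direct stake: 14% = 14%.
Total: 75% + 14% = 89%.
Rounded: 89.00%.

89.00%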